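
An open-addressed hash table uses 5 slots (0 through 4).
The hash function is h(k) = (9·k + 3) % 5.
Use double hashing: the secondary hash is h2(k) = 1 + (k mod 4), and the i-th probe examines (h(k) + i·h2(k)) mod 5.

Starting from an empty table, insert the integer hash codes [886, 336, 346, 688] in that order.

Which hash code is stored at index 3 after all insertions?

Insert 886: h=2, slot 2 empty -> index 2.
Insert 336: h=2, h2=1, slot 2 occupied -> index 3.
Insert 346: h=2, h2=3, slot 2 occupied -> index 0.
Insert 688: h=0, h2=1, slot 0 occupied -> index 1.
Table: [346, 688, 886, 336, —]

336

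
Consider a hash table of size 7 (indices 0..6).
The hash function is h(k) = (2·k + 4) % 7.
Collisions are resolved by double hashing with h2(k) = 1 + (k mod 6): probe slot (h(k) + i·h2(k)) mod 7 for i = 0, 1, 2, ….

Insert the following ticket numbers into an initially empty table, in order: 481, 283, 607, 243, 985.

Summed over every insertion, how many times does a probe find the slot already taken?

5

Insert 481: h=0, slot 0 empty -> index 0.
Insert 283: h=3, slot 3 empty -> index 3.
Insert 607: h=0, h2=2, slot 0 occupied -> index 2.
Insert 243: h=0, h2=4, slot 0 occupied -> index 4.
Insert 985: h=0, h2=2, slots 0,2,4 occupied -> index 6.
Table: [481, —, 607, 283, 243, —, 985]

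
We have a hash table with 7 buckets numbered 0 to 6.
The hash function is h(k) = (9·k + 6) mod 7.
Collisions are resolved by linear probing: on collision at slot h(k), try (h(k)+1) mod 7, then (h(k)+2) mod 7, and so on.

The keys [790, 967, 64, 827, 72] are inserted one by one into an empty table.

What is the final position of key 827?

790: h=4 → slot 4
967: h=1 → slot 1
64: h=1, probe 1,2 → slot 2
827: h=1, probe 1,2,3 → slot 3
72: h=3, probe 3,4,5 → slot 5
Table: [., 967, 64, 827, 790, 72, .]

3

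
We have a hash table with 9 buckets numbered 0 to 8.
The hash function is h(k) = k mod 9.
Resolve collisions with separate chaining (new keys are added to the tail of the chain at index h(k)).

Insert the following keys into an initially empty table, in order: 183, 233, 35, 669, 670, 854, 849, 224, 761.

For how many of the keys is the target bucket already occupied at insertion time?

183 -> bucket 3
233 -> bucket 8
35 -> bucket 8 (collision)
669 -> bucket 3 (collision)
670 -> bucket 4
854 -> bucket 8 (collision)
849 -> bucket 3 (collision)
224 -> bucket 8 (collision)
761 -> bucket 5
Final buckets:
0: —
1: —
2: —
3: 183 -> 669 -> 849
4: 670
5: 761
6: —
7: —
8: 233 -> 35 -> 854 -> 224

5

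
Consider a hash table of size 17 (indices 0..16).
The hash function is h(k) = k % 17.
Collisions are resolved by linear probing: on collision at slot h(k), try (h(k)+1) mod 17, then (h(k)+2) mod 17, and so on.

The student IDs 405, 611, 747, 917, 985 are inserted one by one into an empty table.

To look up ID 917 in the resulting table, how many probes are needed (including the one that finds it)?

405: h=14 → slot 14
611: h=16 → slot 16
747: h=16, probe 16,0 → slot 0
917: h=16, probe 16,0,1 → slot 1
985: h=16, probe 16,0,1,2 → slot 2
Table: [747, 917, 985, ., ., ., ., ., ., ., ., ., ., ., 405, ., 611]
Lookup 917: h=16, probe 16,0,1 → found at 1.

3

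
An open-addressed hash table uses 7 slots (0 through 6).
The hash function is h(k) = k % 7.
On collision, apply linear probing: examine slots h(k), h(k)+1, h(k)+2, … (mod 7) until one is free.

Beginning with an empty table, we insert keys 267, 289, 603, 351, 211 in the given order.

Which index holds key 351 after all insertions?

4

267: h=1 -> slot 1
289: h=2 -> slot 2
603: h=1, probe 1,2,3 -> slot 3
351: h=1, probe 1,2,3,4 -> slot 4
211: h=1, probe 1,2,3,4,5 -> slot 5
Table: [∅, 267, 289, 603, 351, 211, ∅]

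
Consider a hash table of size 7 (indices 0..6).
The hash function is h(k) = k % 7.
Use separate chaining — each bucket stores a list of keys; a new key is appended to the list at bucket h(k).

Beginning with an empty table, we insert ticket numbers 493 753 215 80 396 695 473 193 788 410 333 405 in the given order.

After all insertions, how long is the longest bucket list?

7

493 -> bucket 3
753 -> bucket 4
215 -> bucket 5
80 -> bucket 3 (collision)
396 -> bucket 4 (collision)
695 -> bucket 2
473 -> bucket 4 (collision)
193 -> bucket 4 (collision)
788 -> bucket 4 (collision)
410 -> bucket 4 (collision)
333 -> bucket 4 (collision)
405 -> bucket 6
Final buckets:
0: _
1: _
2: 695
3: 493 -> 80
4: 753 -> 396 -> 473 -> 193 -> 788 -> 410 -> 333
5: 215
6: 405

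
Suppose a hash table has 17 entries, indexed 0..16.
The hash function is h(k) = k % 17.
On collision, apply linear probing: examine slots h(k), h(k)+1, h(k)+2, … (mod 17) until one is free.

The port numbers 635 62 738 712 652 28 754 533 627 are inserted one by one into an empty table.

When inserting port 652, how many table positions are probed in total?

3

Insert 635: h=6, slot 6 empty → index 6.
Insert 62: h=11, slot 11 empty → index 11.
Insert 738: h=7, slot 7 empty → index 7.
Insert 712: h=15, slot 15 empty → index 15.
Insert 652: h=6, slots 6,7 occupied → index 8.
Insert 28: h=11, slot 11 occupied → index 12.
Insert 754: h=6, slots 6,7,8 occupied → index 9.
Insert 533: h=6, slots 6,7,8,9 occupied → index 10.
Insert 627: h=15, slot 15 occupied → index 16.
Table: [., ., ., ., ., ., 635, 738, 652, 754, 533, 62, 28, ., ., 712, 627]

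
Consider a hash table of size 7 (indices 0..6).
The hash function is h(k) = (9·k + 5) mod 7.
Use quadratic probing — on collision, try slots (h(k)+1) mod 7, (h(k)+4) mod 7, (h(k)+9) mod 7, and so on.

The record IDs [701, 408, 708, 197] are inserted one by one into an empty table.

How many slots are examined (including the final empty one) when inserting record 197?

3

701: h=0 -> slot 0
408: h=2 -> slot 2
708: h=0, probe 0,1 -> slot 1
197: h=0, probe 0,1,4 -> slot 4
Table: [701, 708, 408, ∅, 197, ∅, ∅]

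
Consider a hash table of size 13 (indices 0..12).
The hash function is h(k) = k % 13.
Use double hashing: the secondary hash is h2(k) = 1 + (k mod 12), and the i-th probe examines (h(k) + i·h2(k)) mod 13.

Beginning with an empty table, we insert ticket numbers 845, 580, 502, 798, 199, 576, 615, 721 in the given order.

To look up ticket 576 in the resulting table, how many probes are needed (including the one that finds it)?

4

845: h=0 -> slot 0
580: h=8 -> slot 8
502: h=8, h2=11, probe 8,6 -> slot 6
798: h=5 -> slot 5
199: h=4 -> slot 4
576: h=4, h2=1, probe 4,5,6,7 -> slot 7
615: h=4, h2=4, probe 4,8,12 -> slot 12
721: h=6, h2=2, probe 6,8,10 -> slot 10
Table: [845, ∅, ∅, ∅, 199, 798, 502, 576, 580, ∅, 721, ∅, 615]
Lookup 576: h=4, h2=1, probe 4,5,6,7 → found at 7.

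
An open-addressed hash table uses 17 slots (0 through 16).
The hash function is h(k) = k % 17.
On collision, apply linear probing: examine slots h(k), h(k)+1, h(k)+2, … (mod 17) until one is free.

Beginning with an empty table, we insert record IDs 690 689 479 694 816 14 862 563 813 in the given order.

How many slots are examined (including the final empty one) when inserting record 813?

3

690 hashes to 10; slot 10 is free => place at 10.
689 hashes to 9; slot 9 is free => place at 9.
479 hashes to 3; slot 3 is free => place at 3.
694 hashes to 14; slot 14 is free => place at 14.
816 hashes to 0; slot 0 is free => place at 0.
14 hashes to 14; 14 taken => place at 15.
862 hashes to 12; slot 12 is free => place at 12.
563 hashes to 2; slot 2 is free => place at 2.
813 hashes to 14; 14,15 taken => place at 16.
Table: [816, -, 563, 479, -, -, -, -, -, 689, 690, -, 862, -, 694, 14, 813]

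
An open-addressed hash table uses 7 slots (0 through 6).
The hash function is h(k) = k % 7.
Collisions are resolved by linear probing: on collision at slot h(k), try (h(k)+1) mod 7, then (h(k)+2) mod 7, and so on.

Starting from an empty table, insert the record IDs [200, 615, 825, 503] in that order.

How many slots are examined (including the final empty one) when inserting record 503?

3

200: h=4 -> slot 4
615: h=6 -> slot 6
825: h=6, probe 6,0 -> slot 0
503: h=6, probe 6,0,1 -> slot 1
Table: [825, 503, -, -, 200, -, 615]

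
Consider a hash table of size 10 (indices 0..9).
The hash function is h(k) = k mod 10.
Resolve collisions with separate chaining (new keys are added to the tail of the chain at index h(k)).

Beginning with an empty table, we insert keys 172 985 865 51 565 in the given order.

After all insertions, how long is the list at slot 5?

Insert 172: h=2, bucket 2 empty → new chain.
Insert 985: h=5, bucket 5 empty → new chain.
Insert 865: h=5, bucket 5 nonempty → append to chain.
Insert 51: h=1, bucket 1 empty → new chain.
Insert 565: h=5, bucket 5 nonempty → append to chain.
Final buckets:
0: _
1: 51
2: 172
3: _
4: _
5: 985 -> 865 -> 565
6: _
7: _
8: _
9: _

3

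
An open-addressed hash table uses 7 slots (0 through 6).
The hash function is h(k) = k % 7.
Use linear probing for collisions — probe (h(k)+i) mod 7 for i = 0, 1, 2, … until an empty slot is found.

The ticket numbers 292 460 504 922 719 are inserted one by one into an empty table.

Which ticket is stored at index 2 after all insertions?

719

Insert 292: h=5, slot 5 empty -> index 5.
Insert 460: h=5, slot 5 occupied -> index 6.
Insert 504: h=0, slot 0 empty -> index 0.
Insert 922: h=5, slots 5,6,0 occupied -> index 1.
Insert 719: h=5, slots 5,6,0,1 occupied -> index 2.
Table: [504, 922, 719, ., ., 292, 460]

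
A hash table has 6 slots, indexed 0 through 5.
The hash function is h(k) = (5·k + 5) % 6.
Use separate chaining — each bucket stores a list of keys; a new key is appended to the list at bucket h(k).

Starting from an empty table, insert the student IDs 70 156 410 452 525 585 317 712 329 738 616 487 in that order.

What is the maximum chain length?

70 -> bucket 1
156 -> bucket 5
410 -> bucket 3
452 -> bucket 3 (collision)
525 -> bucket 2
585 -> bucket 2 (collision)
317 -> bucket 0
712 -> bucket 1 (collision)
329 -> bucket 0 (collision)
738 -> bucket 5 (collision)
616 -> bucket 1 (collision)
487 -> bucket 4
Final buckets:
0: 317 -> 329
1: 70 -> 712 -> 616
2: 525 -> 585
3: 410 -> 452
4: 487
5: 156 -> 738

3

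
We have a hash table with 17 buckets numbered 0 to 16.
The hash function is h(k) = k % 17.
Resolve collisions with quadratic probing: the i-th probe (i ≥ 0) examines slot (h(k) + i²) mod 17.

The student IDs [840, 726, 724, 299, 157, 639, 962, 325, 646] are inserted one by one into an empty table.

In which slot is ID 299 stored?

Insert 840: h=7, slot 7 empty → index 7.
Insert 726: h=12, slot 12 empty → index 12.
Insert 724: h=10, slot 10 empty → index 10.
Insert 299: h=10, slot 10 occupied → index 11.
Insert 157: h=4, slot 4 empty → index 4.
Insert 639: h=10, slots 10,11 occupied → index 14.
Insert 962: h=10, slots 10,11,14 occupied → index 2.
Insert 325: h=2, slot 2 occupied → index 3.
Insert 646: h=0, slot 0 empty → index 0.
Table: [646, ∅, 962, 325, 157, ∅, ∅, 840, ∅, ∅, 724, 299, 726, ∅, 639, ∅, ∅]

11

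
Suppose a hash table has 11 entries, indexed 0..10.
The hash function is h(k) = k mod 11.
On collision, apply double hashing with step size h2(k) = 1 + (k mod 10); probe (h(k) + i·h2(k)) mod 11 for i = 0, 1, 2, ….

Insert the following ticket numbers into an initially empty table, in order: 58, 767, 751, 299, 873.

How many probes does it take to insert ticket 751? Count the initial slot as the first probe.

58: h=3 -> slot 3
767: h=8 -> slot 8
751: h=3, h2=2, probe 3,5 -> slot 5
299: h=2 -> slot 2
873: h=4 -> slot 4
Table: [-, -, 299, 58, 873, 751, -, -, 767, -, -]

2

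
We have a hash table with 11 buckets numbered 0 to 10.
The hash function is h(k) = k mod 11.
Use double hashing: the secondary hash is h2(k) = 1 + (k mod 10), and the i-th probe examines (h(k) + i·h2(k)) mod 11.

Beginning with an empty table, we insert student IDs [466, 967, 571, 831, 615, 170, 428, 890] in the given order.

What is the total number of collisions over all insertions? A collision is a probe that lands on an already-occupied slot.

466 hashes to 4; slot 4 is free => place at 4.
967 hashes to 10; slot 10 is free => place at 10.
571 hashes to 10, h2=2; 10 taken => place at 1.
831 hashes to 6; slot 6 is free => place at 6.
615 hashes to 10, h2=6; 10 taken => place at 5.
170 hashes to 5, h2=1; 5,6 taken => place at 7.
428 hashes to 10, h2=9; 10 taken => place at 8.
890 hashes to 10, h2=1; 10 taken => place at 0.
Table: [890, 571, _, _, 466, 615, 831, 170, 428, _, 967]

6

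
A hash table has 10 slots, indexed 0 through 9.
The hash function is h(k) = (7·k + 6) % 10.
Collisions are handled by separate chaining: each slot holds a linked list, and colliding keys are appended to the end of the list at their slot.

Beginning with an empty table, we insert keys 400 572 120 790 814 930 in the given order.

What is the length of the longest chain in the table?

400 -> bucket 6
572 -> bucket 0
120 -> bucket 6 (collision)
790 -> bucket 6 (collision)
814 -> bucket 4
930 -> bucket 6 (collision)
Final buckets:
0: 572
1: -
2: -
3: -
4: 814
5: -
6: 400 -> 120 -> 790 -> 930
7: -
8: -
9: -

4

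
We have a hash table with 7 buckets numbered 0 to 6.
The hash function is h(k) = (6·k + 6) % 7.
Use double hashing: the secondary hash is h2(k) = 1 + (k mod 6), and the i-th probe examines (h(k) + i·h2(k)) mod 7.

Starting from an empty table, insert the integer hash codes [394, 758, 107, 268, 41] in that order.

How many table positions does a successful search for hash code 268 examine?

394 hashes to 4; slot 4 is free → place at 4.
758 hashes to 4, h2=3; 4 taken → place at 0.
107 hashes to 4, h2=6; 4 taken → place at 3.
268 hashes to 4, h2=5; 4 taken → place at 2.
41 hashes to 0, h2=6; 0 taken → place at 6.
Table: [758, _, 268, 107, 394, _, 41]
Lookup 268: h=4, h2=5, probe 4,2 → found at 2.

2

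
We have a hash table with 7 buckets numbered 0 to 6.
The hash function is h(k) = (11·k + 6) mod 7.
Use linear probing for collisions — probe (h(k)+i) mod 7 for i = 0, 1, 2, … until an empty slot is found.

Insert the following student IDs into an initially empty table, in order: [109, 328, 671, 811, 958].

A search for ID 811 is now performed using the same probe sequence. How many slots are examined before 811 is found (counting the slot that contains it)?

3

Insert 109: h=1, slot 1 empty => index 1.
Insert 328: h=2, slot 2 empty => index 2.
Insert 671: h=2, slot 2 occupied => index 3.
Insert 811: h=2, slots 2,3 occupied => index 4.
Insert 958: h=2, slots 2,3,4 occupied => index 5.
Table: [_, 109, 328, 671, 811, 958, _]
Lookup 811: h=2, probe 2,3,4 → found at 4.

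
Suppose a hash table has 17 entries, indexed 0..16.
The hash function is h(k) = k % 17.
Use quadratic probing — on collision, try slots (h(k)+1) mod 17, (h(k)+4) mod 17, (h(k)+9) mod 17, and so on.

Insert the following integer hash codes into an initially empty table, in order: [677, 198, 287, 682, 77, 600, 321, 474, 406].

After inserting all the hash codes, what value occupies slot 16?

677: h=14 → slot 14
198: h=11 → slot 11
287: h=15 → slot 15
682: h=2 → slot 2
77: h=9 → slot 9
600: h=5 → slot 5
321: h=15, probe 15,16 → slot 16
474: h=15, probe 15,16,2,7 → slot 7
406: h=15, probe 15,16,2,7,14,6 → slot 6
Table: [., ., 682, ., ., 600, 406, 474, ., 77, ., 198, ., ., 677, 287, 321]

321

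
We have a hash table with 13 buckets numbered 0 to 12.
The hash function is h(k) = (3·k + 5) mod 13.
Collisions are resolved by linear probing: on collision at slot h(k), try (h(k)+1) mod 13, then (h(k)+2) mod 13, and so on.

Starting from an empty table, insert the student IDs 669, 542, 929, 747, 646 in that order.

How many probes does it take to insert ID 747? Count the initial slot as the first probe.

669: h=10 → slot 10
542: h=6 → slot 6
929: h=10, probe 10,11 → slot 11
747: h=10, probe 10,11,12 → slot 12
646: h=6, probe 6,7 → slot 7
Table: [_, _, _, _, _, _, 542, 646, _, _, 669, 929, 747]

3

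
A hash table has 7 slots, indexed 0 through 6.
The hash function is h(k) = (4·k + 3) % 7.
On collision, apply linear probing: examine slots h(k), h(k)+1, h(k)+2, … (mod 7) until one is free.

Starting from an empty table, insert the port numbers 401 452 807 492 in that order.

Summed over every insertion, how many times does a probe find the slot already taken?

5

401 hashes to 4; slot 4 is free => place at 4.
452 hashes to 5; slot 5 is free => place at 5.
807 hashes to 4; 4,5 taken => place at 6.
492 hashes to 4; 4,5,6 taken => place at 0.
Table: [492, _, _, _, 401, 452, 807]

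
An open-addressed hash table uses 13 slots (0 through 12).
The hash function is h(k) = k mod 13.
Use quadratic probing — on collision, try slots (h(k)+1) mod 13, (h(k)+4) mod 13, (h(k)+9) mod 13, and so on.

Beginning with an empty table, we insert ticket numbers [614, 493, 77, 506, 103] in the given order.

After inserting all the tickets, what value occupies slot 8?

506

614: h=3 -> slot 3
493: h=12 -> slot 12
77: h=12, probe 12,0 -> slot 0
506: h=12, probe 12,0,3,8 -> slot 8
103: h=12, probe 12,0,3,8,2 -> slot 2
Table: [77, _, 103, 614, _, _, _, _, 506, _, _, _, 493]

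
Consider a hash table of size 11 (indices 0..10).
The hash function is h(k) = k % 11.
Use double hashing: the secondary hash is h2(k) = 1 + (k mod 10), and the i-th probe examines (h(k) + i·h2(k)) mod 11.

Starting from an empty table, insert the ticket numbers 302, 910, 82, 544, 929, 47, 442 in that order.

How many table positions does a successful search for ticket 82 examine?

302: h=5 => slot 5
910: h=8 => slot 8
82: h=5, h2=3, probe 5,8,0 => slot 0
544: h=5, h2=5, probe 5,10 => slot 10
929: h=5, h2=10, probe 5,4 => slot 4
47: h=3 => slot 3
442: h=2 => slot 2
Table: [82, —, 442, 47, 929, 302, —, —, 910, —, 544]
Lookup 82: h=5, h2=3, probe 5,8,0 → found at 0.

3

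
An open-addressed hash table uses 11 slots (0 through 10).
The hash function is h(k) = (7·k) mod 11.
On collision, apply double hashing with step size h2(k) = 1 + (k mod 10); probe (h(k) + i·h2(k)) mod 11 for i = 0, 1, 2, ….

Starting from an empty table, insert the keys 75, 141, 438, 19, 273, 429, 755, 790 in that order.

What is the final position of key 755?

Insert 75: h=8, slot 8 empty → index 8.
Insert 141: h=8, h2=2, slot 8 occupied → index 10.
Insert 438: h=8, h2=9, slot 8 occupied → index 6.
Insert 19: h=1, slot 1 empty → index 1.
Insert 273: h=8, h2=4, slots 8,1 occupied → index 5.
Insert 429: h=0, slot 0 empty → index 0.
Insert 755: h=5, h2=6, slots 5,0,6,1 occupied → index 7.
Insert 790: h=8, h2=1, slot 8 occupied → index 9.
Table: [429, 19, —, —, —, 273, 438, 755, 75, 790, 141]

7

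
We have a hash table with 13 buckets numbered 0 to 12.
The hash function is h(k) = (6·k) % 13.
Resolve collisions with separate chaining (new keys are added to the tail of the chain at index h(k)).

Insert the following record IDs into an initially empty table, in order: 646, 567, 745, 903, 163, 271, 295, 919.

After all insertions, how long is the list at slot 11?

1

646 -> bucket 2
567 -> bucket 9
745 -> bucket 11
903 -> bucket 10
163 -> bucket 3
271 -> bucket 1
295 -> bucket 2 (collision)
919 -> bucket 2 (collision)
Final buckets:
0: ∅
1: 271
2: 646 -> 295 -> 919
3: 163
4: ∅
5: ∅
6: ∅
7: ∅
8: ∅
9: 567
10: 903
11: 745
12: ∅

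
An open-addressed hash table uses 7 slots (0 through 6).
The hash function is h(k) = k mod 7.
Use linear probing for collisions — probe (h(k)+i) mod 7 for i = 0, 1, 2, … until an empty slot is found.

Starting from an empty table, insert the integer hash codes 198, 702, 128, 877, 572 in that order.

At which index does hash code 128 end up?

198 hashes to 2; slot 2 is free -> place at 2.
702 hashes to 2; 2 taken -> place at 3.
128 hashes to 2; 2,3 taken -> place at 4.
877 hashes to 2; 2,3,4 taken -> place at 5.
572 hashes to 5; 5 taken -> place at 6.
Table: [∅, ∅, 198, 702, 128, 877, 572]

4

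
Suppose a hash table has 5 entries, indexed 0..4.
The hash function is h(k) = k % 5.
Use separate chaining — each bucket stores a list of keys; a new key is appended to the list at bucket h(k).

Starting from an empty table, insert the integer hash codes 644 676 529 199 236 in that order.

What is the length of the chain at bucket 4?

644 -> bucket 4
676 -> bucket 1
529 -> bucket 4 (collision)
199 -> bucket 4 (collision)
236 -> bucket 1 (collision)
Final buckets:
0: -
1: 676 -> 236
2: -
3: -
4: 644 -> 529 -> 199

3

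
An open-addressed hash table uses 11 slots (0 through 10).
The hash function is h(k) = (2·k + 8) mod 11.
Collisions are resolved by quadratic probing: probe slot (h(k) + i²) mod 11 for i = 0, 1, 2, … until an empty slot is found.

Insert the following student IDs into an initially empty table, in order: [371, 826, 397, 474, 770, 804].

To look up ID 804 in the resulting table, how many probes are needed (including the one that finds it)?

5

371 hashes to 2; slot 2 is free -> place at 2.
826 hashes to 10; slot 10 is free -> place at 10.
397 hashes to 10; 10 taken -> place at 0.
474 hashes to 10; 10,0 taken -> place at 3.
770 hashes to 8; slot 8 is free -> place at 8.
804 hashes to 10; 10,0,3,8 taken -> place at 4.
Table: [397, ., 371, 474, 804, ., ., ., 770, ., 826]
Lookup 804: h=10, probe 10,0,3,8,4 → found at 4.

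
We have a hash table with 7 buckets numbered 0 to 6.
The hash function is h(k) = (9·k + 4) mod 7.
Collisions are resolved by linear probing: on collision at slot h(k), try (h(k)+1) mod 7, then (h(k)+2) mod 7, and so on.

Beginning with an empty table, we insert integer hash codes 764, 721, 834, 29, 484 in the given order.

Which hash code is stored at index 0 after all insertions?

834

Insert 764: h=6, slot 6 empty -> index 6.
Insert 721: h=4, slot 4 empty -> index 4.
Insert 834: h=6, slot 6 occupied -> index 0.
Insert 29: h=6, slots 6,0 occupied -> index 1.
Insert 484: h=6, slots 6,0,1 occupied -> index 2.
Table: [834, 29, 484, ∅, 721, ∅, 764]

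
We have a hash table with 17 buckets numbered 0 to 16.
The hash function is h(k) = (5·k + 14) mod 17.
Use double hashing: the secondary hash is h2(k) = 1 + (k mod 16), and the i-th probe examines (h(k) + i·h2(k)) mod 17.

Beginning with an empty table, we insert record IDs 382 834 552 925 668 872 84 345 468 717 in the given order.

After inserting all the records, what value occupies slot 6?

717

Insert 382: h=3, slot 3 empty -> index 3.
Insert 834: h=2, slot 2 empty -> index 2.
Insert 552: h=3, h2=9, slot 3 occupied -> index 12.
Insert 925: h=15, slot 15 empty -> index 15.
Insert 668: h=5, slot 5 empty -> index 5.
Insert 872: h=5, h2=9, slot 5 occupied -> index 14.
Insert 84: h=9, slot 9 empty -> index 9.
Insert 345: h=5, h2=10, slots 5,15 occupied -> index 8.
Insert 468: h=8, h2=5, slot 8 occupied -> index 13.
Insert 717: h=12, h2=14, slots 12,9 occupied -> index 6.
Table: [—, —, 834, 382, —, 668, 717, —, 345, 84, —, —, 552, 468, 872, 925, —]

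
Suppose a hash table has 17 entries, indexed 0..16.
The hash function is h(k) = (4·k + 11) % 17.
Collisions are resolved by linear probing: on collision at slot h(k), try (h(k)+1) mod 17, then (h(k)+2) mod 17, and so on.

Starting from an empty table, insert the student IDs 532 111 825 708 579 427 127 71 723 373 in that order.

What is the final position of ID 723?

0

Insert 532: h=14, slot 14 empty → index 14.
Insert 111: h=13, slot 13 empty → index 13.
Insert 825: h=13, slots 13,14 occupied → index 15.
Insert 708: h=4, slot 4 empty → index 4.
Insert 579: h=15, slot 15 occupied → index 16.
Insert 427: h=2, slot 2 empty → index 2.
Insert 127: h=9, slot 9 empty → index 9.
Insert 71: h=6, slot 6 empty → index 6.
Insert 723: h=13, slots 13,14,15,16 occupied → index 0.
Insert 373: h=7, slot 7 empty → index 7.
Table: [723, ., 427, ., 708, ., 71, 373, ., 127, ., ., ., 111, 532, 825, 579]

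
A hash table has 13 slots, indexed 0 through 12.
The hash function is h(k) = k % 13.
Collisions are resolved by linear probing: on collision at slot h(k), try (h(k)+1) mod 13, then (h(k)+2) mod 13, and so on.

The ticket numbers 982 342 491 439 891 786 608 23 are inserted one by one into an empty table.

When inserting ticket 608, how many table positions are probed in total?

982: h=7 => slot 7
342: h=4 => slot 4
491: h=10 => slot 10
439: h=10, probe 10,11 => slot 11
891: h=7, probe 7,8 => slot 8
786: h=6 => slot 6
608: h=10, probe 10,11,12 => slot 12
23: h=10, probe 10,11,12,0 => slot 0
Table: [23, —, —, —, 342, —, 786, 982, 891, —, 491, 439, 608]

3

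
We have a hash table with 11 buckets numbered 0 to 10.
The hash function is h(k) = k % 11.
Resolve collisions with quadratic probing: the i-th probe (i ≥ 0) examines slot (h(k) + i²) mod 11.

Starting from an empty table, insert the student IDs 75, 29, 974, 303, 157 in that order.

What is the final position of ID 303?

10

Insert 75: h=9, slot 9 empty → index 9.
Insert 29: h=7, slot 7 empty → index 7.
Insert 974: h=6, slot 6 empty → index 6.
Insert 303: h=6, slots 6,7 occupied → index 10.
Insert 157: h=3, slot 3 empty → index 3.
Table: [—, —, —, 157, —, —, 974, 29, —, 75, 303]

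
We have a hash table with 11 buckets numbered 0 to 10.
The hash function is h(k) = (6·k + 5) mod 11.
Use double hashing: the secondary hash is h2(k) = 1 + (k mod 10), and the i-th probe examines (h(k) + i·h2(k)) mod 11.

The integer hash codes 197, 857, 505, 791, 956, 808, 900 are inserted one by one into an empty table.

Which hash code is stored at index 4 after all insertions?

197 hashes to 10; slot 10 is free => place at 10.
857 hashes to 10, h2=8; 10 taken => place at 7.
505 hashes to 10, h2=6; 10 taken => place at 5.
791 hashes to 10, h2=2; 10 taken => place at 1.
956 hashes to 10, h2=7; 10 taken => place at 6.
808 hashes to 2; slot 2 is free => place at 2.
900 hashes to 4; slot 4 is free => place at 4.
Table: [., 791, 808, ., 900, 505, 956, 857, ., ., 197]

900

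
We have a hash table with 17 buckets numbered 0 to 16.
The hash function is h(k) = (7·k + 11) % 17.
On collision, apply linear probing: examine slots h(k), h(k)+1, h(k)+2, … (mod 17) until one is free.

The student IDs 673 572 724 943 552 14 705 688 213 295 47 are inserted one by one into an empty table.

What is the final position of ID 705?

673: h=13 => slot 13
572: h=3 => slot 3
724: h=13, probe 13,14 => slot 14
943: h=16 => slot 16
552: h=16, probe 16,0 => slot 0
14: h=7 => slot 7
705: h=16, probe 16,0,1 => slot 1
688: h=16, probe 16,0,1,2 => slot 2
213: h=6 => slot 6
295: h=2, probe 2,3,4 => slot 4
47: h=0, probe 0,1,2,3,4,5 => slot 5
Table: [552, 705, 688, 572, 295, 47, 213, 14, -, -, -, -, -, 673, 724, -, 943]

1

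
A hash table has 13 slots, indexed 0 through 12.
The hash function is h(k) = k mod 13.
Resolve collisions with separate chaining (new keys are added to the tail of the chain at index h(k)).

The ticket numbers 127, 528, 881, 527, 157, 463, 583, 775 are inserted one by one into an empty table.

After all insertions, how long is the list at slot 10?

2

127 -> bucket 10
528 -> bucket 8
881 -> bucket 10 (collision)
527 -> bucket 7
157 -> bucket 1
463 -> bucket 8 (collision)
583 -> bucket 11
775 -> bucket 8 (collision)
Final buckets:
0: _
1: 157
2: _
3: _
4: _
5: _
6: _
7: 527
8: 528 -> 463 -> 775
9: _
10: 127 -> 881
11: 583
12: _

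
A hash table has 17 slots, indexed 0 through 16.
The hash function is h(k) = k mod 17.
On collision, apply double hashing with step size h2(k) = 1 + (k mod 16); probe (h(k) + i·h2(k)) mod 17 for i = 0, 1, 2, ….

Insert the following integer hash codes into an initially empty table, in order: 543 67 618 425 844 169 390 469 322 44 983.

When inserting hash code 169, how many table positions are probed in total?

2

543 hashes to 16; slot 16 is free → place at 16.
67 hashes to 16, h2=4; 16 taken → place at 3.
618 hashes to 6; slot 6 is free → place at 6.
425 hashes to 0; slot 0 is free → place at 0.
844 hashes to 11; slot 11 is free → place at 11.
169 hashes to 16, h2=10; 16 taken → place at 9.
390 hashes to 16, h2=7; 16,6 taken → place at 13.
469 hashes to 10; slot 10 is free → place at 10.
322 hashes to 16, h2=3; 16 taken → place at 2.
44 hashes to 10, h2=13; 10,6,2 taken → place at 15.
983 hashes to 14; slot 14 is free → place at 14.
Table: [425, —, 322, 67, —, —, 618, —, —, 169, 469, 844, —, 390, 983, 44, 543]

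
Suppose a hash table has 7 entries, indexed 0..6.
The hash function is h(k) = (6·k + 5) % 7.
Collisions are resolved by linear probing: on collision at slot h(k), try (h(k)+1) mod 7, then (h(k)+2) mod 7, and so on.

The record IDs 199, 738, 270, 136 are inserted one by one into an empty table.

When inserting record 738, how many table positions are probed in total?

Insert 199: h=2, slot 2 empty → index 2.
Insert 738: h=2, slot 2 occupied → index 3.
Insert 270: h=1, slot 1 empty → index 1.
Insert 136: h=2, slots 2,3 occupied → index 4.
Table: [_, 270, 199, 738, 136, _, _]

2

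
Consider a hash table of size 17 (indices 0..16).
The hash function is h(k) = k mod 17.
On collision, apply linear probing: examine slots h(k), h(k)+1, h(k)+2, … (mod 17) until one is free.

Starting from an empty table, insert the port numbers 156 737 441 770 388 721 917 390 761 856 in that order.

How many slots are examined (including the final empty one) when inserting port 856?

Insert 156: h=3, slot 3 empty => index 3.
Insert 737: h=6, slot 6 empty => index 6.
Insert 441: h=16, slot 16 empty => index 16.
Insert 770: h=5, slot 5 empty => index 5.
Insert 388: h=14, slot 14 empty => index 14.
Insert 721: h=7, slot 7 empty => index 7.
Insert 917: h=16, slot 16 occupied => index 0.
Insert 390: h=16, slots 16,0 occupied => index 1.
Insert 761: h=13, slot 13 empty => index 13.
Insert 856: h=6, slots 6,7 occupied => index 8.
Table: [917, 390, -, 156, -, 770, 737, 721, 856, -, -, -, -, 761, 388, -, 441]

3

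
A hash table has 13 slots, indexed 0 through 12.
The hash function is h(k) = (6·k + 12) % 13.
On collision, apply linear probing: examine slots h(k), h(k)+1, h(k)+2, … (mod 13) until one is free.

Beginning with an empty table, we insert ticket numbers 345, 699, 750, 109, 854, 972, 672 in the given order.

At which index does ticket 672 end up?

345: h=2 → slot 2
699: h=7 → slot 7
750: h=1 → slot 1
109: h=3 → slot 3
854: h=1, probe 1,2,3,4 → slot 4
972: h=7, probe 7,8 → slot 8
672: h=1, probe 1,2,3,4,5 → slot 5
Table: [_, 750, 345, 109, 854, 672, _, 699, 972, _, _, _, _]

5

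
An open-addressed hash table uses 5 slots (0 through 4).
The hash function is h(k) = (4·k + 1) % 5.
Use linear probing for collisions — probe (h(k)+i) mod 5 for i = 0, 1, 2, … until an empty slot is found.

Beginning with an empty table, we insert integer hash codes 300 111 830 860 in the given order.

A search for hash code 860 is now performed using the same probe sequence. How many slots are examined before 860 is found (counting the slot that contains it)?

Insert 300: h=1, slot 1 empty → index 1.
Insert 111: h=0, slot 0 empty → index 0.
Insert 830: h=1, slot 1 occupied → index 2.
Insert 860: h=1, slots 1,2 occupied → index 3.
Table: [111, 300, 830, 860, —]
Lookup 860: h=1, probe 1,2,3 → found at 3.

3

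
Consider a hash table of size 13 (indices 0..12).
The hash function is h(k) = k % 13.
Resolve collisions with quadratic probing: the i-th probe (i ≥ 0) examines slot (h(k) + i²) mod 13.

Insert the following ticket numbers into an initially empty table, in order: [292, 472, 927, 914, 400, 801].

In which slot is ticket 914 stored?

8

Insert 292: h=6, slot 6 empty => index 6.
Insert 472: h=4, slot 4 empty => index 4.
Insert 927: h=4, slot 4 occupied => index 5.
Insert 914: h=4, slots 4,5 occupied => index 8.
Insert 400: h=10, slot 10 empty => index 10.
Insert 801: h=8, slot 8 occupied => index 9.
Table: [., ., ., ., 472, 927, 292, ., 914, 801, 400, ., .]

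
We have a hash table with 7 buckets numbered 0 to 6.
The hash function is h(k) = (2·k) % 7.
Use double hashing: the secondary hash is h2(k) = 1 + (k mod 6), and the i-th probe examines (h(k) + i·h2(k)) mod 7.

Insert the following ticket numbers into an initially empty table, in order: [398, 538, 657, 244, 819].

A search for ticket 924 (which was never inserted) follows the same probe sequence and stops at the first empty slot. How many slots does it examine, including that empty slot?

5

398 hashes to 5; slot 5 is free -> place at 5.
538 hashes to 5, h2=5; 5 taken -> place at 3.
657 hashes to 5, h2=4; 5 taken -> place at 2.
244 hashes to 5, h2=5; 5,3 taken -> place at 1.
819 hashes to 0; slot 0 is free -> place at 0.
Table: [819, 244, 657, 538, -, 398, -]
Lookup 924: h=0, h2=1, probe 0,1,2,3,4 → slot 4 empty, not found.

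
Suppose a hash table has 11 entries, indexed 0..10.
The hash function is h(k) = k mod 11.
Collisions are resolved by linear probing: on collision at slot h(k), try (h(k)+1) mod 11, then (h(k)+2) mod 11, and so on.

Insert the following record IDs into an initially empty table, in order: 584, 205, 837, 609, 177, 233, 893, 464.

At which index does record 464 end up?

8

584 hashes to 1; slot 1 is free -> place at 1.
205 hashes to 7; slot 7 is free -> place at 7.
837 hashes to 1; 1 taken -> place at 2.
609 hashes to 4; slot 4 is free -> place at 4.
177 hashes to 1; 1,2 taken -> place at 3.
233 hashes to 2; 2,3,4 taken -> place at 5.
893 hashes to 2; 2,3,4,5 taken -> place at 6.
464 hashes to 2; 2,3,4,5,6,7 taken -> place at 8.
Table: [-, 584, 837, 177, 609, 233, 893, 205, 464, -, -]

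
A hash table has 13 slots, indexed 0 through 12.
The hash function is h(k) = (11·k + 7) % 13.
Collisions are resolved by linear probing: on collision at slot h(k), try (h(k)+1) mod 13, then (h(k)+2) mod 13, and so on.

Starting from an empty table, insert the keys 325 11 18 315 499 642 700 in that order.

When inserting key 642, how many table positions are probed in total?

325 hashes to 7; slot 7 is free => place at 7.
11 hashes to 11; slot 11 is free => place at 11.
18 hashes to 10; slot 10 is free => place at 10.
315 hashes to 1; slot 1 is free => place at 1.
499 hashes to 10; 10,11 taken => place at 12.
642 hashes to 10; 10,11,12 taken => place at 0.
700 hashes to 11; 11,12,0,1 taken => place at 2.
Table: [642, 315, 700, ∅, ∅, ∅, ∅, 325, ∅, ∅, 18, 11, 499]

4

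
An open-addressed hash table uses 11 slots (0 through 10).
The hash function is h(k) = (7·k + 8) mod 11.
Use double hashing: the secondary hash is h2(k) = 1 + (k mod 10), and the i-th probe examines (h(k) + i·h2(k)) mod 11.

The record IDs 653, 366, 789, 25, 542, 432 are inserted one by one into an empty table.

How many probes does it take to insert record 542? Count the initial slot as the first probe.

2

Insert 653: h=3, slot 3 empty -> index 3.
Insert 366: h=7, slot 7 empty -> index 7.
Insert 789: h=9, slot 9 empty -> index 9.
Insert 25: h=7, h2=6, slot 7 occupied -> index 2.
Insert 542: h=7, h2=3, slot 7 occupied -> index 10.
Insert 432: h=7, h2=3, slots 7,10,2 occupied -> index 5.
Table: [., ., 25, 653, ., 432, ., 366, ., 789, 542]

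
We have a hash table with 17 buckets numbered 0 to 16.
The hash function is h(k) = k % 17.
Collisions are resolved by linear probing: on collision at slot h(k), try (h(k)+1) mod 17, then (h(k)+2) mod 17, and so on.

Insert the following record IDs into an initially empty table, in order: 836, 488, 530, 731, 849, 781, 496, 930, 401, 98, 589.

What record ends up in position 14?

836: h=3 -> slot 3
488: h=12 -> slot 12
530: h=3, probe 3,4 -> slot 4
731: h=0 -> slot 0
849: h=16 -> slot 16
781: h=16, probe 16,0,1 -> slot 1
496: h=3, probe 3,4,5 -> slot 5
930: h=12, probe 12,13 -> slot 13
401: h=10 -> slot 10
98: h=13, probe 13,14 -> slot 14
589: h=11 -> slot 11
Table: [731, 781, -, 836, 530, 496, -, -, -, -, 401, 589, 488, 930, 98, -, 849]

98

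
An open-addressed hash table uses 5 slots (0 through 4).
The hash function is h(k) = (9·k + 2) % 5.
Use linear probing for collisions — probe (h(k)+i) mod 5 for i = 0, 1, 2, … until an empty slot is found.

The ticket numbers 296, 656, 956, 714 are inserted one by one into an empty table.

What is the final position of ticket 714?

Insert 296: h=1, slot 1 empty → index 1.
Insert 656: h=1, slot 1 occupied → index 2.
Insert 956: h=1, slots 1,2 occupied → index 3.
Insert 714: h=3, slot 3 occupied → index 4.
Table: [∅, 296, 656, 956, 714]

4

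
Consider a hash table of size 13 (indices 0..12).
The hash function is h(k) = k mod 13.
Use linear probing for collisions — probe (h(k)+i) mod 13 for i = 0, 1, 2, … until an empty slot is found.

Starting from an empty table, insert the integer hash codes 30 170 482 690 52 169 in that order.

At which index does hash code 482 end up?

2

30 hashes to 4; slot 4 is free → place at 4.
170 hashes to 1; slot 1 is free → place at 1.
482 hashes to 1; 1 taken → place at 2.
690 hashes to 1; 1,2 taken → place at 3.
52 hashes to 0; slot 0 is free → place at 0.
169 hashes to 0; 0,1,2,3,4 taken → place at 5.
Table: [52, 170, 482, 690, 30, 169, -, -, -, -, -, -, -]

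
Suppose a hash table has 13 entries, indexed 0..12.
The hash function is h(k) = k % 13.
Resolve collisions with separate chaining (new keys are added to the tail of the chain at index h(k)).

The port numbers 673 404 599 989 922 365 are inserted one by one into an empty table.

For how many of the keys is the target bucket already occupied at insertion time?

3

Insert 673: h=10, bucket 10 empty → new chain.
Insert 404: h=1, bucket 1 empty → new chain.
Insert 599: h=1, bucket 1 nonempty → append to chain.
Insert 989: h=1, bucket 1 nonempty → append to chain.
Insert 922: h=12, bucket 12 empty → new chain.
Insert 365: h=1, bucket 1 nonempty → append to chain.
Final buckets:
0: -
1: 404 -> 599 -> 989 -> 365
2: -
3: -
4: -
5: -
6: -
7: -
8: -
9: -
10: 673
11: -
12: 922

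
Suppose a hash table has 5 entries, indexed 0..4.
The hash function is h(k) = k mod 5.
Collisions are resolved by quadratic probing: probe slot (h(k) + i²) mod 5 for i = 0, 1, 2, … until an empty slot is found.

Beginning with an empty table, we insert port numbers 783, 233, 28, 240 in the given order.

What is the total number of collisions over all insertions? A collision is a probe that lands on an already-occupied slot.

3

783 hashes to 3; slot 3 is free → place at 3.
233 hashes to 3; 3 taken → place at 4.
28 hashes to 3; 3,4 taken → place at 2.
240 hashes to 0; slot 0 is free → place at 0.
Table: [240, ∅, 28, 783, 233]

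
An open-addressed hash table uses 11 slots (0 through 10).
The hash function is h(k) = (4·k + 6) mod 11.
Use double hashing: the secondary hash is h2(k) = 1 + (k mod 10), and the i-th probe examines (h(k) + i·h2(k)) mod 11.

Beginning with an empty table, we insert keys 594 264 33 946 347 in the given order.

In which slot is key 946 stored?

594 hashes to 6; slot 6 is free => place at 6.
264 hashes to 6, h2=5; 6 taken => place at 0.
33 hashes to 6, h2=4; 6 taken => place at 10.
946 hashes to 6, h2=7; 6 taken => place at 2.
347 hashes to 8; slot 8 is free => place at 8.
Table: [264, _, 946, _, _, _, 594, _, 347, _, 33]

2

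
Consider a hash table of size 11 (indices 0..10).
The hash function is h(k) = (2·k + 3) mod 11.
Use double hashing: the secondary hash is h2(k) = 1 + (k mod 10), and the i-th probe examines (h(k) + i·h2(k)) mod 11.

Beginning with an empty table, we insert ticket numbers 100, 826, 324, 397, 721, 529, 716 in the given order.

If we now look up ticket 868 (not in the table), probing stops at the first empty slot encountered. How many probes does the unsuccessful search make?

Insert 100: h=5, slot 5 empty → index 5.
Insert 826: h=5, h2=7, slot 5 occupied → index 1.
Insert 324: h=2, slot 2 empty → index 2.
Insert 397: h=5, h2=8, slots 5,2 occupied → index 10.
Insert 721: h=4, slot 4 empty → index 4.
Insert 529: h=5, h2=10, slots 5,4 occupied → index 3.
Insert 716: h=5, h2=7, slots 5,1 occupied → index 8.
Table: [_, 826, 324, 529, 721, 100, _, _, 716, _, 397]
Lookup 868: h=1, h2=9, probe 1,10,8,6 → slot 6 empty, not found.

4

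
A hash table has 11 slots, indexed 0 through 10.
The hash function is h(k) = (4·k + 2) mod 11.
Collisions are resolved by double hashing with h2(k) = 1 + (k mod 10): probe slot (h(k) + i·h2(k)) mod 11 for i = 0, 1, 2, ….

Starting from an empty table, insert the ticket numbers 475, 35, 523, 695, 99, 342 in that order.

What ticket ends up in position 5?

475: h=10 -> slot 10
35: h=10, h2=6, probe 10,5 -> slot 5
523: h=4 -> slot 4
695: h=10, h2=6, probe 10,5,0 -> slot 0
99: h=2 -> slot 2
342: h=6 -> slot 6
Table: [695, -, 99, -, 523, 35, 342, -, -, -, 475]

35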